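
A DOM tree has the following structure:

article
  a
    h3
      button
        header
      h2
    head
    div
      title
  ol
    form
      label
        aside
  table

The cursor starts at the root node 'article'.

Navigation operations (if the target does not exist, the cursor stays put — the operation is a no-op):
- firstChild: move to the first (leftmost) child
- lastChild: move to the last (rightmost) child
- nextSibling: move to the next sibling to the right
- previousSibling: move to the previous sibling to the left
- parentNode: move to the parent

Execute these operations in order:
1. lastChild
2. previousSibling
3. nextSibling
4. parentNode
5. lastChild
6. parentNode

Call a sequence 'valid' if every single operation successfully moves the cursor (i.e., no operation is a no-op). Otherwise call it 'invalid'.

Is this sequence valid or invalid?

After 1 (lastChild): table
After 2 (previousSibling): ol
After 3 (nextSibling): table
After 4 (parentNode): article
After 5 (lastChild): table
After 6 (parentNode): article

Answer: valid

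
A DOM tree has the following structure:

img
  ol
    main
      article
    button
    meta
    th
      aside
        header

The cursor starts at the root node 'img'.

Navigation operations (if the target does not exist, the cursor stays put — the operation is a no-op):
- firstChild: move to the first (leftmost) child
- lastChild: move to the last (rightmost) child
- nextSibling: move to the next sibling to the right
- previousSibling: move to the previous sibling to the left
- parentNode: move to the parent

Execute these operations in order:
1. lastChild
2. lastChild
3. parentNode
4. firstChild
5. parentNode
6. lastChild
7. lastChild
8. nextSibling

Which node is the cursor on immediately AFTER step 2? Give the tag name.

Answer: th

Derivation:
After 1 (lastChild): ol
After 2 (lastChild): th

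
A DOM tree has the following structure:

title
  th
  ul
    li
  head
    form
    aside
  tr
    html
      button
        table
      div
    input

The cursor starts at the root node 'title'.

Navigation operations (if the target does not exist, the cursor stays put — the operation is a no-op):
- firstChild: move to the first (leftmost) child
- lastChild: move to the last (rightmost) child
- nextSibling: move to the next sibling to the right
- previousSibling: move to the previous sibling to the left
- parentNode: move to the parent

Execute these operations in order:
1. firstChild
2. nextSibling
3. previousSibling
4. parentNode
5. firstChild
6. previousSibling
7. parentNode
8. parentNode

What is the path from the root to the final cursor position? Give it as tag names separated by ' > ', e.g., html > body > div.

Answer: title

Derivation:
After 1 (firstChild): th
After 2 (nextSibling): ul
After 3 (previousSibling): th
After 4 (parentNode): title
After 5 (firstChild): th
After 6 (previousSibling): th (no-op, stayed)
After 7 (parentNode): title
After 8 (parentNode): title (no-op, stayed)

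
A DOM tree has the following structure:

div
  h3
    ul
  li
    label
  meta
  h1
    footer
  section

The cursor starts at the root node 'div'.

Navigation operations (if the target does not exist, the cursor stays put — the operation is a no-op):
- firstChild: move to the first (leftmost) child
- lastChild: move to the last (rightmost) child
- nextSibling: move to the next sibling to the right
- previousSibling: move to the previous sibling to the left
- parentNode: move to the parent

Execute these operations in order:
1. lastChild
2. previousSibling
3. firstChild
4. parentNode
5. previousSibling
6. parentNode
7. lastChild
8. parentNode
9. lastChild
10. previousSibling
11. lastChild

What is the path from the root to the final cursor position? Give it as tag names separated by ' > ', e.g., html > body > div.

After 1 (lastChild): section
After 2 (previousSibling): h1
After 3 (firstChild): footer
After 4 (parentNode): h1
After 5 (previousSibling): meta
After 6 (parentNode): div
After 7 (lastChild): section
After 8 (parentNode): div
After 9 (lastChild): section
After 10 (previousSibling): h1
After 11 (lastChild): footer

Answer: div > h1 > footer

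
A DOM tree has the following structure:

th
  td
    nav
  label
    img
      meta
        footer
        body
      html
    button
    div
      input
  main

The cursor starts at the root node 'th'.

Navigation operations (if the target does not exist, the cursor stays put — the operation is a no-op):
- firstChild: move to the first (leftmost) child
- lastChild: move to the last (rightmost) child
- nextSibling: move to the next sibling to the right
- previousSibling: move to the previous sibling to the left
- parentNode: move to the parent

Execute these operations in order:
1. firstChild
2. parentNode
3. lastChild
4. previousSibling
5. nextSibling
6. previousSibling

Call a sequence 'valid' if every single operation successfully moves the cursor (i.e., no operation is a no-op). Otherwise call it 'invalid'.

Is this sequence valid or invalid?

After 1 (firstChild): td
After 2 (parentNode): th
After 3 (lastChild): main
After 4 (previousSibling): label
After 5 (nextSibling): main
After 6 (previousSibling): label

Answer: valid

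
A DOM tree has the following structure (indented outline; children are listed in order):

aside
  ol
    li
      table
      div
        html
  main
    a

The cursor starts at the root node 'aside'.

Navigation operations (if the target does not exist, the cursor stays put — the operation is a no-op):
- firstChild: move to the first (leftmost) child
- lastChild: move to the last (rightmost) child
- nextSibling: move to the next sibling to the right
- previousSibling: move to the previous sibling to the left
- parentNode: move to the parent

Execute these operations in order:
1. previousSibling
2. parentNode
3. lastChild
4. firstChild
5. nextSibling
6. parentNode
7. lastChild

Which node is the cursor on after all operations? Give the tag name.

Answer: a

Derivation:
After 1 (previousSibling): aside (no-op, stayed)
After 2 (parentNode): aside (no-op, stayed)
After 3 (lastChild): main
After 4 (firstChild): a
After 5 (nextSibling): a (no-op, stayed)
After 6 (parentNode): main
After 7 (lastChild): a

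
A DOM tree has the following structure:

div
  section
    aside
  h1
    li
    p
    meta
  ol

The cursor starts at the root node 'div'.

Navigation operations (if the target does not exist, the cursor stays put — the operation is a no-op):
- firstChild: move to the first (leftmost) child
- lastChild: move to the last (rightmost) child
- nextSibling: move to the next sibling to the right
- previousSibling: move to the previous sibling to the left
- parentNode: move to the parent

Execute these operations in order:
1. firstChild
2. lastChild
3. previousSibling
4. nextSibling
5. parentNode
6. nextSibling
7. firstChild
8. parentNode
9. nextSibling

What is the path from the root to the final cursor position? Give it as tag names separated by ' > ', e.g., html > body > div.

After 1 (firstChild): section
After 2 (lastChild): aside
After 3 (previousSibling): aside (no-op, stayed)
After 4 (nextSibling): aside (no-op, stayed)
After 5 (parentNode): section
After 6 (nextSibling): h1
After 7 (firstChild): li
After 8 (parentNode): h1
After 9 (nextSibling): ol

Answer: div > ol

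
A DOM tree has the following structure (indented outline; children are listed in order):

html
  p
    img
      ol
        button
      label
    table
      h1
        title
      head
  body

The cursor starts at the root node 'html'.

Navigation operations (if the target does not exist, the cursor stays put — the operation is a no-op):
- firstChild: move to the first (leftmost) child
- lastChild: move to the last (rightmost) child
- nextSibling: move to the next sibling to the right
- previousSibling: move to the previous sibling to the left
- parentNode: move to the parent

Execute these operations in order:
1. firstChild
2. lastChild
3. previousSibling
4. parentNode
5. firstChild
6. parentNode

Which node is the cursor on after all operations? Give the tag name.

After 1 (firstChild): p
After 2 (lastChild): table
After 3 (previousSibling): img
After 4 (parentNode): p
After 5 (firstChild): img
After 6 (parentNode): p

Answer: p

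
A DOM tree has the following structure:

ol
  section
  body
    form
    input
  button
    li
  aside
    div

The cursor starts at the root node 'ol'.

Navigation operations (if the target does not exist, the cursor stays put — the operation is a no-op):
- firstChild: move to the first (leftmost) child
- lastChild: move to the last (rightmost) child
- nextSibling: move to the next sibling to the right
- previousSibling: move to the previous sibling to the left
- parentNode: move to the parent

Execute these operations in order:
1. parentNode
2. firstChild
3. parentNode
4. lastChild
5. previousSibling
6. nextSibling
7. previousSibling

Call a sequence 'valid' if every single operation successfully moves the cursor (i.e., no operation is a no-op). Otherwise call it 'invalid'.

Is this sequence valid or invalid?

Answer: invalid

Derivation:
After 1 (parentNode): ol (no-op, stayed)
After 2 (firstChild): section
After 3 (parentNode): ol
After 4 (lastChild): aside
After 5 (previousSibling): button
After 6 (nextSibling): aside
After 7 (previousSibling): button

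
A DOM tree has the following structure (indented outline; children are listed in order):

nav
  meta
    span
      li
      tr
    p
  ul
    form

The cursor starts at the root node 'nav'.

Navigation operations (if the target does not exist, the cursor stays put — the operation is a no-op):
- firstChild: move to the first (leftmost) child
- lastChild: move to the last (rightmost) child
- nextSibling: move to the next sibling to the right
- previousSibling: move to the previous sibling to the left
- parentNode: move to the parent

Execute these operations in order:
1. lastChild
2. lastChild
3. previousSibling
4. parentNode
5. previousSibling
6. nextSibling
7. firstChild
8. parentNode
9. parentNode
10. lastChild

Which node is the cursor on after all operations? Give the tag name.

After 1 (lastChild): ul
After 2 (lastChild): form
After 3 (previousSibling): form (no-op, stayed)
After 4 (parentNode): ul
After 5 (previousSibling): meta
After 6 (nextSibling): ul
After 7 (firstChild): form
After 8 (parentNode): ul
After 9 (parentNode): nav
After 10 (lastChild): ul

Answer: ul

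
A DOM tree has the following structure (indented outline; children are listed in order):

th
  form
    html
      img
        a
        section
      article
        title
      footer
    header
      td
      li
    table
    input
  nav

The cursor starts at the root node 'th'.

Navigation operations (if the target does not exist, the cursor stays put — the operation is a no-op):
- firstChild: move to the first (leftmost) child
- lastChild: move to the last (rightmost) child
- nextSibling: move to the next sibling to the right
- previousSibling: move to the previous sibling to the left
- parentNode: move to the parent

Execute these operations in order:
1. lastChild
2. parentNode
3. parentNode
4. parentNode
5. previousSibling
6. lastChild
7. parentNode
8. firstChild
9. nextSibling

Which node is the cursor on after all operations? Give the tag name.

After 1 (lastChild): nav
After 2 (parentNode): th
After 3 (parentNode): th (no-op, stayed)
After 4 (parentNode): th (no-op, stayed)
After 5 (previousSibling): th (no-op, stayed)
After 6 (lastChild): nav
After 7 (parentNode): th
After 8 (firstChild): form
After 9 (nextSibling): nav

Answer: nav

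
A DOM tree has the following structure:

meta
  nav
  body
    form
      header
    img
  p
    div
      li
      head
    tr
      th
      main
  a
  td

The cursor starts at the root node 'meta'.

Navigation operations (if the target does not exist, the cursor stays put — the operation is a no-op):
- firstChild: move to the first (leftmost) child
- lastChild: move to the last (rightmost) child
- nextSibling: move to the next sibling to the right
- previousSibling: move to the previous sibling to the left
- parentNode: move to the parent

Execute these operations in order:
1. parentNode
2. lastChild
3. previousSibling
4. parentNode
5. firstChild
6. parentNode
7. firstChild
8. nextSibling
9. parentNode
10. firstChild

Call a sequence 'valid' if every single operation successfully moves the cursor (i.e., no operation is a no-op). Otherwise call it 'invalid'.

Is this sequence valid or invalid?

Answer: invalid

Derivation:
After 1 (parentNode): meta (no-op, stayed)
After 2 (lastChild): td
After 3 (previousSibling): a
After 4 (parentNode): meta
After 5 (firstChild): nav
After 6 (parentNode): meta
After 7 (firstChild): nav
After 8 (nextSibling): body
After 9 (parentNode): meta
After 10 (firstChild): nav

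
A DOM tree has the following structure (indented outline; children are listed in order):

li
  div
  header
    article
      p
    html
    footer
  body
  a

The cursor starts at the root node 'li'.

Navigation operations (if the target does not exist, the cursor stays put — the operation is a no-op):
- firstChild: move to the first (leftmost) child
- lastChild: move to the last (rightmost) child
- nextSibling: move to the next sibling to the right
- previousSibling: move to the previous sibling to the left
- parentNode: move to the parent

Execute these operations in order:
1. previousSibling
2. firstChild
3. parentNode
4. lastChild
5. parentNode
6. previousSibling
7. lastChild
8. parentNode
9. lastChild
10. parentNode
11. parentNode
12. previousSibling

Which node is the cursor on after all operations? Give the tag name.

Answer: li

Derivation:
After 1 (previousSibling): li (no-op, stayed)
After 2 (firstChild): div
After 3 (parentNode): li
After 4 (lastChild): a
After 5 (parentNode): li
After 6 (previousSibling): li (no-op, stayed)
After 7 (lastChild): a
After 8 (parentNode): li
After 9 (lastChild): a
After 10 (parentNode): li
After 11 (parentNode): li (no-op, stayed)
After 12 (previousSibling): li (no-op, stayed)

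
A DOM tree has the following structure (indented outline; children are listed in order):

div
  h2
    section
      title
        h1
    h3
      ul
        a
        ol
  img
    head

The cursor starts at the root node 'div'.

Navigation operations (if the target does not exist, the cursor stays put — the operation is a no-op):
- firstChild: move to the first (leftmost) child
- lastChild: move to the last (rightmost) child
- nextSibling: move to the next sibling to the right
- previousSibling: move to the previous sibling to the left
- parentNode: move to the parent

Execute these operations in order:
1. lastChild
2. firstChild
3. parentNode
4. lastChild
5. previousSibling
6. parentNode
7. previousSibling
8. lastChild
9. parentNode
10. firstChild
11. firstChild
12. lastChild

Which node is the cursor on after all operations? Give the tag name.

Answer: h1

Derivation:
After 1 (lastChild): img
After 2 (firstChild): head
After 3 (parentNode): img
After 4 (lastChild): head
After 5 (previousSibling): head (no-op, stayed)
After 6 (parentNode): img
After 7 (previousSibling): h2
After 8 (lastChild): h3
After 9 (parentNode): h2
After 10 (firstChild): section
After 11 (firstChild): title
After 12 (lastChild): h1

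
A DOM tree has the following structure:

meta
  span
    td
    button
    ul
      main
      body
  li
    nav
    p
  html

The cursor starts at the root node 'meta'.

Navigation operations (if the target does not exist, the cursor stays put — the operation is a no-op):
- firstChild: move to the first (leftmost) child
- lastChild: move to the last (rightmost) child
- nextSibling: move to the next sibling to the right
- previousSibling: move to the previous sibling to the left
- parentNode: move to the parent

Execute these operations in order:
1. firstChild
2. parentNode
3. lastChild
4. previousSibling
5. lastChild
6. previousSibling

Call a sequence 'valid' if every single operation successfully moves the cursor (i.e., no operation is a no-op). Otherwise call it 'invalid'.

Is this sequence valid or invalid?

Answer: valid

Derivation:
After 1 (firstChild): span
After 2 (parentNode): meta
After 3 (lastChild): html
After 4 (previousSibling): li
After 5 (lastChild): p
After 6 (previousSibling): nav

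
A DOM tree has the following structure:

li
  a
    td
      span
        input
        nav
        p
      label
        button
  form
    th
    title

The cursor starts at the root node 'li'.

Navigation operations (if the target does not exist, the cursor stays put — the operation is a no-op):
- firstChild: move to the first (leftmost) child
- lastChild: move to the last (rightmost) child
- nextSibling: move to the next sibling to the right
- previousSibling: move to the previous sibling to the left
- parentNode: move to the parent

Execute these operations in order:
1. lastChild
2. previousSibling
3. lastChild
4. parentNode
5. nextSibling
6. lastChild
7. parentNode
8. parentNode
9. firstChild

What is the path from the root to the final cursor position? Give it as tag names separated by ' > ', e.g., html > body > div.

After 1 (lastChild): form
After 2 (previousSibling): a
After 3 (lastChild): td
After 4 (parentNode): a
After 5 (nextSibling): form
After 6 (lastChild): title
After 7 (parentNode): form
After 8 (parentNode): li
After 9 (firstChild): a

Answer: li > a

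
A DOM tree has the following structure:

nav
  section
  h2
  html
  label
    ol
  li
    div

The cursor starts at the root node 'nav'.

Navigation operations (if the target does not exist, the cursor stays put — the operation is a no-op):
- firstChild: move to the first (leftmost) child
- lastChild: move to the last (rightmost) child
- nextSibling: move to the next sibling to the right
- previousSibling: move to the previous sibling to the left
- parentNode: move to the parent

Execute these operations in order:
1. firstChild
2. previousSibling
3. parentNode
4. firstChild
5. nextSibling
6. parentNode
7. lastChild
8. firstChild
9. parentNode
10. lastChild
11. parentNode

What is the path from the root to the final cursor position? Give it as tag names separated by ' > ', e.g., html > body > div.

After 1 (firstChild): section
After 2 (previousSibling): section (no-op, stayed)
After 3 (parentNode): nav
After 4 (firstChild): section
After 5 (nextSibling): h2
After 6 (parentNode): nav
After 7 (lastChild): li
After 8 (firstChild): div
After 9 (parentNode): li
After 10 (lastChild): div
After 11 (parentNode): li

Answer: nav > li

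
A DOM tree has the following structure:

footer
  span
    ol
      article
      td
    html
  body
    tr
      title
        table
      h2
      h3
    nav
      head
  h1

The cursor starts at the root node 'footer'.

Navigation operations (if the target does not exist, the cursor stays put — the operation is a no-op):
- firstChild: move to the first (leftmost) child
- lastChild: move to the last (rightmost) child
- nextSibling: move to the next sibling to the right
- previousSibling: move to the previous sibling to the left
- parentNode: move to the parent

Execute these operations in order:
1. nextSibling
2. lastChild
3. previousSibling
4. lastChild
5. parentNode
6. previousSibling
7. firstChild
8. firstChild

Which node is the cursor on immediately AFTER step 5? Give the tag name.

After 1 (nextSibling): footer (no-op, stayed)
After 2 (lastChild): h1
After 3 (previousSibling): body
After 4 (lastChild): nav
After 5 (parentNode): body

Answer: body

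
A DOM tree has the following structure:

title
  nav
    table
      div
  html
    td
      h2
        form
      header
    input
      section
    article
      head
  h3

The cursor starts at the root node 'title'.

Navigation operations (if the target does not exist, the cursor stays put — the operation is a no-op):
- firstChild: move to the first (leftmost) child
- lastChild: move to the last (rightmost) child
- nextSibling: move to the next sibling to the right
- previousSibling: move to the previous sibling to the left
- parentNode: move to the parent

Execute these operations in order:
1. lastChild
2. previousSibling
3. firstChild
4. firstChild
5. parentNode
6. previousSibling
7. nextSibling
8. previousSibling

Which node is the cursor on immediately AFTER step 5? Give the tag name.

After 1 (lastChild): h3
After 2 (previousSibling): html
After 3 (firstChild): td
After 4 (firstChild): h2
After 5 (parentNode): td

Answer: td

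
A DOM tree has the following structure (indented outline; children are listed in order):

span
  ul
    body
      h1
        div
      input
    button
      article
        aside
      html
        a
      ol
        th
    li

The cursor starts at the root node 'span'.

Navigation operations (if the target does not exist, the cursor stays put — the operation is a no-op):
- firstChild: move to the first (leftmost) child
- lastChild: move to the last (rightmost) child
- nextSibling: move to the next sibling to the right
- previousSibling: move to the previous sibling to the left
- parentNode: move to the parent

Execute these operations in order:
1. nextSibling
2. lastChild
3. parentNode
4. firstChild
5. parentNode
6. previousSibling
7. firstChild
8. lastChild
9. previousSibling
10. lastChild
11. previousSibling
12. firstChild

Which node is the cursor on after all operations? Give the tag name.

After 1 (nextSibling): span (no-op, stayed)
After 2 (lastChild): ul
After 3 (parentNode): span
After 4 (firstChild): ul
After 5 (parentNode): span
After 6 (previousSibling): span (no-op, stayed)
After 7 (firstChild): ul
After 8 (lastChild): li
After 9 (previousSibling): button
After 10 (lastChild): ol
After 11 (previousSibling): html
After 12 (firstChild): a

Answer: a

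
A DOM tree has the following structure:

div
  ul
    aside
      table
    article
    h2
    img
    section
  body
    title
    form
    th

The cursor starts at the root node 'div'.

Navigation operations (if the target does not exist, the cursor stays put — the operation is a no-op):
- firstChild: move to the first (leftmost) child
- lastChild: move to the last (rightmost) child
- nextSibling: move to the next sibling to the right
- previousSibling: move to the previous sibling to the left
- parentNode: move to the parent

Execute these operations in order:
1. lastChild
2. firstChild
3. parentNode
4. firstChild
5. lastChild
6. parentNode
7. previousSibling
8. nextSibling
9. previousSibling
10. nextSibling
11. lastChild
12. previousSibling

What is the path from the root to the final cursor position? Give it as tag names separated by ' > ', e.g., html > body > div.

After 1 (lastChild): body
After 2 (firstChild): title
After 3 (parentNode): body
After 4 (firstChild): title
After 5 (lastChild): title (no-op, stayed)
After 6 (parentNode): body
After 7 (previousSibling): ul
After 8 (nextSibling): body
After 9 (previousSibling): ul
After 10 (nextSibling): body
After 11 (lastChild): th
After 12 (previousSibling): form

Answer: div > body > form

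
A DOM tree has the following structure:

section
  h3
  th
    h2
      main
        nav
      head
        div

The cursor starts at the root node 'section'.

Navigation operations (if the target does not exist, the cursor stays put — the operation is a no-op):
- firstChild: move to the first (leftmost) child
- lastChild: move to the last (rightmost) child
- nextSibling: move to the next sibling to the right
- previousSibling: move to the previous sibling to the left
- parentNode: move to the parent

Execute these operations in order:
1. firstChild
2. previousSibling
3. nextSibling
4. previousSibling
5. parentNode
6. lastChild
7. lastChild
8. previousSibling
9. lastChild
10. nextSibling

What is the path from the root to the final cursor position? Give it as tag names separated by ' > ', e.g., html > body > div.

After 1 (firstChild): h3
After 2 (previousSibling): h3 (no-op, stayed)
After 3 (nextSibling): th
After 4 (previousSibling): h3
After 5 (parentNode): section
After 6 (lastChild): th
After 7 (lastChild): h2
After 8 (previousSibling): h2 (no-op, stayed)
After 9 (lastChild): head
After 10 (nextSibling): head (no-op, stayed)

Answer: section > th > h2 > head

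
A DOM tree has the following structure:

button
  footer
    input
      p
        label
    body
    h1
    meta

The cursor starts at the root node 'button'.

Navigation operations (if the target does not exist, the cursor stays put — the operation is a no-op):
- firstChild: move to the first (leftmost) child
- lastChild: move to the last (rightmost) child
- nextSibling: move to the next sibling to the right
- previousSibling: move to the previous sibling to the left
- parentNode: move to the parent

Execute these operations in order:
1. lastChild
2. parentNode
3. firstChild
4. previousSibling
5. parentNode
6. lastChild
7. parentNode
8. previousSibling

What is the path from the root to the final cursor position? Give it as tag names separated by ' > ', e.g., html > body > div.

Answer: button

Derivation:
After 1 (lastChild): footer
After 2 (parentNode): button
After 3 (firstChild): footer
After 4 (previousSibling): footer (no-op, stayed)
After 5 (parentNode): button
After 6 (lastChild): footer
After 7 (parentNode): button
After 8 (previousSibling): button (no-op, stayed)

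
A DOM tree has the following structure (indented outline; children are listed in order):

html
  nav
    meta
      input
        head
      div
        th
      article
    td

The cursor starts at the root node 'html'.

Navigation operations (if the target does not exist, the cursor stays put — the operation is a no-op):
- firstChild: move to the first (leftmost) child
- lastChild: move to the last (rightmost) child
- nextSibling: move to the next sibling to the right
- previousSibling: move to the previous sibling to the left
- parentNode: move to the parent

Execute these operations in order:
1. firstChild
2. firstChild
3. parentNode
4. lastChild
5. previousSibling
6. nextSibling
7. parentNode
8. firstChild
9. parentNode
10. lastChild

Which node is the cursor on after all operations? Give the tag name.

Answer: td

Derivation:
After 1 (firstChild): nav
After 2 (firstChild): meta
After 3 (parentNode): nav
After 4 (lastChild): td
After 5 (previousSibling): meta
After 6 (nextSibling): td
After 7 (parentNode): nav
After 8 (firstChild): meta
After 9 (parentNode): nav
After 10 (lastChild): td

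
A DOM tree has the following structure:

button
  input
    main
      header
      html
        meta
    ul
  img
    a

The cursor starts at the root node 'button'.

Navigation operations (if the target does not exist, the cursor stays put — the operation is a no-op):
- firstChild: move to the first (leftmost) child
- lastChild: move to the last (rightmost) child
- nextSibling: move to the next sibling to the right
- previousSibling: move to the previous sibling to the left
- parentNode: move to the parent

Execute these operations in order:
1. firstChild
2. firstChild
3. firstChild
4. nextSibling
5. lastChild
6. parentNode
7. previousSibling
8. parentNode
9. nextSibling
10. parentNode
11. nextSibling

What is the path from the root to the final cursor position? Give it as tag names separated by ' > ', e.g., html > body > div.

Answer: button > img

Derivation:
After 1 (firstChild): input
After 2 (firstChild): main
After 3 (firstChild): header
After 4 (nextSibling): html
After 5 (lastChild): meta
After 6 (parentNode): html
After 7 (previousSibling): header
After 8 (parentNode): main
After 9 (nextSibling): ul
After 10 (parentNode): input
After 11 (nextSibling): img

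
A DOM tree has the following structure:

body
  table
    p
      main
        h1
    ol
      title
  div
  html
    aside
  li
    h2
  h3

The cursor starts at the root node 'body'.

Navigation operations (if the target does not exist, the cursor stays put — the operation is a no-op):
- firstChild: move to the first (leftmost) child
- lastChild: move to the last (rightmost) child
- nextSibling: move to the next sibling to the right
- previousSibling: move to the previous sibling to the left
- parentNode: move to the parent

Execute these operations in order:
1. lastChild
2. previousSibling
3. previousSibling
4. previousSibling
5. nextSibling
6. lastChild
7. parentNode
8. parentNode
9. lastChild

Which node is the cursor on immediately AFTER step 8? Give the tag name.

Answer: body

Derivation:
After 1 (lastChild): h3
After 2 (previousSibling): li
After 3 (previousSibling): html
After 4 (previousSibling): div
After 5 (nextSibling): html
After 6 (lastChild): aside
After 7 (parentNode): html
After 8 (parentNode): body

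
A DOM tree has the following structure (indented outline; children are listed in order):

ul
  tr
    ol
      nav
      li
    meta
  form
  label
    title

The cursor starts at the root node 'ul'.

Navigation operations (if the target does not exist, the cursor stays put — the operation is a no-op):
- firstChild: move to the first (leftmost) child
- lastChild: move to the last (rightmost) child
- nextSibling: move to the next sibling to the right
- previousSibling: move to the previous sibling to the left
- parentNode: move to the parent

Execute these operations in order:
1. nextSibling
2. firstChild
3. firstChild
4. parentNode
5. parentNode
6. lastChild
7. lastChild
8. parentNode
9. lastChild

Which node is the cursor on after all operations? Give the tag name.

Answer: title

Derivation:
After 1 (nextSibling): ul (no-op, stayed)
After 2 (firstChild): tr
After 3 (firstChild): ol
After 4 (parentNode): tr
After 5 (parentNode): ul
After 6 (lastChild): label
After 7 (lastChild): title
After 8 (parentNode): label
After 9 (lastChild): title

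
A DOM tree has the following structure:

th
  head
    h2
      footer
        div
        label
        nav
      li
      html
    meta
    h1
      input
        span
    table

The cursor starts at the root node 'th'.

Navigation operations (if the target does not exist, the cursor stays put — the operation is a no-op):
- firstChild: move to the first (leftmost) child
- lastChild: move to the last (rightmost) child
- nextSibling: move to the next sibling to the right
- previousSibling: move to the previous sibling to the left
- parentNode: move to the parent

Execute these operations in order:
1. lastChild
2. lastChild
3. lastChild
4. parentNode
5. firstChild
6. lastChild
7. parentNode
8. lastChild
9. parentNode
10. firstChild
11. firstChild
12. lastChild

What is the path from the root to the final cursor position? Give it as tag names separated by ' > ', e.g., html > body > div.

After 1 (lastChild): head
After 2 (lastChild): table
After 3 (lastChild): table (no-op, stayed)
After 4 (parentNode): head
After 5 (firstChild): h2
After 6 (lastChild): html
After 7 (parentNode): h2
After 8 (lastChild): html
After 9 (parentNode): h2
After 10 (firstChild): footer
After 11 (firstChild): div
After 12 (lastChild): div (no-op, stayed)

Answer: th > head > h2 > footer > div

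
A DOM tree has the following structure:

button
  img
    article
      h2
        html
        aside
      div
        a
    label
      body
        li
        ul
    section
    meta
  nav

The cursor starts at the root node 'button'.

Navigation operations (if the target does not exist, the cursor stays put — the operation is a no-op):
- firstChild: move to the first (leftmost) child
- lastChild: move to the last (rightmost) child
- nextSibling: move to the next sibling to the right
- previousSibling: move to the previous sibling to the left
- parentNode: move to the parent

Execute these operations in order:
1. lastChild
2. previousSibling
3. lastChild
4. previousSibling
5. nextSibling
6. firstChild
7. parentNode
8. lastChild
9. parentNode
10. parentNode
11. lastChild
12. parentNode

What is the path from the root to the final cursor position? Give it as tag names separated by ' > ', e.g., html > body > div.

After 1 (lastChild): nav
After 2 (previousSibling): img
After 3 (lastChild): meta
After 4 (previousSibling): section
After 5 (nextSibling): meta
After 6 (firstChild): meta (no-op, stayed)
After 7 (parentNode): img
After 8 (lastChild): meta
After 9 (parentNode): img
After 10 (parentNode): button
After 11 (lastChild): nav
After 12 (parentNode): button

Answer: button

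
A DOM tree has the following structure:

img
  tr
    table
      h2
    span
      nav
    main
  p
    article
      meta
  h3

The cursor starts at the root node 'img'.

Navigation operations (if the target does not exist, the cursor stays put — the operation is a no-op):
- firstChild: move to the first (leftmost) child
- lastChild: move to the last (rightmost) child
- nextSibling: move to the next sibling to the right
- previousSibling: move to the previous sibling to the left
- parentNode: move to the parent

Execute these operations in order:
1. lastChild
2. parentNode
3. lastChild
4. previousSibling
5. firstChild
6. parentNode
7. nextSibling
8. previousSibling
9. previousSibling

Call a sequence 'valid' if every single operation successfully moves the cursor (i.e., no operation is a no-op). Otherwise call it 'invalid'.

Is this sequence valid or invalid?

After 1 (lastChild): h3
After 2 (parentNode): img
After 3 (lastChild): h3
After 4 (previousSibling): p
After 5 (firstChild): article
After 6 (parentNode): p
After 7 (nextSibling): h3
After 8 (previousSibling): p
After 9 (previousSibling): tr

Answer: valid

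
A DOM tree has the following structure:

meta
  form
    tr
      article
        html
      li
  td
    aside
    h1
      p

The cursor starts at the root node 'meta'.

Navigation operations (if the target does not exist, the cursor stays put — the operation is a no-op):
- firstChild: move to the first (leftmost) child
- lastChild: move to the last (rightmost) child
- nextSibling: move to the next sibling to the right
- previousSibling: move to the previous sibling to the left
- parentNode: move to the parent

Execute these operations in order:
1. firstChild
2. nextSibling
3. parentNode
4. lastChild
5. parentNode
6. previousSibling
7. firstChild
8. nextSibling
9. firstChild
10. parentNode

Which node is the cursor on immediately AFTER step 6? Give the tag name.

Answer: meta

Derivation:
After 1 (firstChild): form
After 2 (nextSibling): td
After 3 (parentNode): meta
After 4 (lastChild): td
After 5 (parentNode): meta
After 6 (previousSibling): meta (no-op, stayed)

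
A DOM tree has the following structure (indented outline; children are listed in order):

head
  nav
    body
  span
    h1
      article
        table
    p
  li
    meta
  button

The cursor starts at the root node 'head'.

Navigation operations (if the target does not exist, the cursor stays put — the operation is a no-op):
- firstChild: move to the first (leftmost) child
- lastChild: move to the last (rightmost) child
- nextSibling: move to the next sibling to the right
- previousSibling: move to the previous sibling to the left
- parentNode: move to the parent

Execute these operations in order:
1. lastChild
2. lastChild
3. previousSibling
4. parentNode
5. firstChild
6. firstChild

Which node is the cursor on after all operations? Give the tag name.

Answer: body

Derivation:
After 1 (lastChild): button
After 2 (lastChild): button (no-op, stayed)
After 3 (previousSibling): li
After 4 (parentNode): head
After 5 (firstChild): nav
After 6 (firstChild): body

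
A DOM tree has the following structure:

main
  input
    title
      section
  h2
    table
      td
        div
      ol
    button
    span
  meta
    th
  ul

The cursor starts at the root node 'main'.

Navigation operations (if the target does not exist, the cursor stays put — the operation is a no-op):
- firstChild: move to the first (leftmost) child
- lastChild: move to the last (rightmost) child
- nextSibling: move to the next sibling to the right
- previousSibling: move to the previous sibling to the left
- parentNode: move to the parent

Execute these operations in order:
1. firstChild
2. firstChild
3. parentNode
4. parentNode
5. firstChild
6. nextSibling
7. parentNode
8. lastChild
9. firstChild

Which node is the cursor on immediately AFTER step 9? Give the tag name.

After 1 (firstChild): input
After 2 (firstChild): title
After 3 (parentNode): input
After 4 (parentNode): main
After 5 (firstChild): input
After 6 (nextSibling): h2
After 7 (parentNode): main
After 8 (lastChild): ul
After 9 (firstChild): ul (no-op, stayed)

Answer: ul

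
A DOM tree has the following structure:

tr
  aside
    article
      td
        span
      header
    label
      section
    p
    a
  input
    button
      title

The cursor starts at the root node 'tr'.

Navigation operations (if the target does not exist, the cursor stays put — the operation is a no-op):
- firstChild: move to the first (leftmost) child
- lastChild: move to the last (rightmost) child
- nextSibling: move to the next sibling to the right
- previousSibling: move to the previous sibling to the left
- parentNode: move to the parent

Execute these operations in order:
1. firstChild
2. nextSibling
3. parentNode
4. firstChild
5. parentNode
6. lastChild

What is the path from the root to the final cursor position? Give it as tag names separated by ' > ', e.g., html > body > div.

Answer: tr > input

Derivation:
After 1 (firstChild): aside
After 2 (nextSibling): input
After 3 (parentNode): tr
After 4 (firstChild): aside
After 5 (parentNode): tr
After 6 (lastChild): input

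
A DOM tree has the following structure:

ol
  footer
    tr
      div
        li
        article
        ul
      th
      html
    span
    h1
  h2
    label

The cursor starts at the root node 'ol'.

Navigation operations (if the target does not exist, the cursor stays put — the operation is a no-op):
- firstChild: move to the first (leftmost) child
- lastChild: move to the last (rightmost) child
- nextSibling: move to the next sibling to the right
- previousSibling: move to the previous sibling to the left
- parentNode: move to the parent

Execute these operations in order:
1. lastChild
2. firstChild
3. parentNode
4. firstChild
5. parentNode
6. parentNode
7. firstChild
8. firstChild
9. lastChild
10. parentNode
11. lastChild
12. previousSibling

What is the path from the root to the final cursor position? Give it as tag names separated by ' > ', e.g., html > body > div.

After 1 (lastChild): h2
After 2 (firstChild): label
After 3 (parentNode): h2
After 4 (firstChild): label
After 5 (parentNode): h2
After 6 (parentNode): ol
After 7 (firstChild): footer
After 8 (firstChild): tr
After 9 (lastChild): html
After 10 (parentNode): tr
After 11 (lastChild): html
After 12 (previousSibling): th

Answer: ol > footer > tr > th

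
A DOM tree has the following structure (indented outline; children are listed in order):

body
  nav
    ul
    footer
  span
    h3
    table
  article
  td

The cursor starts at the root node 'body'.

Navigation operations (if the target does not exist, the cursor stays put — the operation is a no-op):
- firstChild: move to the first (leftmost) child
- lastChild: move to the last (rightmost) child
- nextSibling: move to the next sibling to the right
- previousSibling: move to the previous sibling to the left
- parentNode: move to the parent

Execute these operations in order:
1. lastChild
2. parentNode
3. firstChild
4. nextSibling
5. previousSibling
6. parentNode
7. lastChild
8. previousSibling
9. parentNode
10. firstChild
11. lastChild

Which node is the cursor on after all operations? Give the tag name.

Answer: footer

Derivation:
After 1 (lastChild): td
After 2 (parentNode): body
After 3 (firstChild): nav
After 4 (nextSibling): span
After 5 (previousSibling): nav
After 6 (parentNode): body
After 7 (lastChild): td
After 8 (previousSibling): article
After 9 (parentNode): body
After 10 (firstChild): nav
After 11 (lastChild): footer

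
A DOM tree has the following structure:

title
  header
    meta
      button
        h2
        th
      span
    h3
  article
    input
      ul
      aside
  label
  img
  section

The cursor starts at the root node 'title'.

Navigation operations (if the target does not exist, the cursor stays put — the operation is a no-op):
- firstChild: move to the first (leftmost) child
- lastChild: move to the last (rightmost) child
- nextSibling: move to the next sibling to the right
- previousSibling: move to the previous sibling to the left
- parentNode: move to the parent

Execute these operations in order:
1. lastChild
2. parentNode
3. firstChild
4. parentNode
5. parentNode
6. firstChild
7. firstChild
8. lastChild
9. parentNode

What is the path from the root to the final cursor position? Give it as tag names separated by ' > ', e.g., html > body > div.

After 1 (lastChild): section
After 2 (parentNode): title
After 3 (firstChild): header
After 4 (parentNode): title
After 5 (parentNode): title (no-op, stayed)
After 6 (firstChild): header
After 7 (firstChild): meta
After 8 (lastChild): span
After 9 (parentNode): meta

Answer: title > header > meta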